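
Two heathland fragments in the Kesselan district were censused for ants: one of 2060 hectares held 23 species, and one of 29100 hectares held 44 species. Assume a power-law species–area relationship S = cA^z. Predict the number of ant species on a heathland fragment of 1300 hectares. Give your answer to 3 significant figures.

20.5

z = ln(44/23) / ln(29100/2060) = 0.6487 / 2.6480 = 0.2450
c = 23 / 2060^0.2450 = 23 / 6.483 = 3.547
S₃ = 3.547 × 1300^0.2450 = 3.547 × 5.792 ≈ 20.55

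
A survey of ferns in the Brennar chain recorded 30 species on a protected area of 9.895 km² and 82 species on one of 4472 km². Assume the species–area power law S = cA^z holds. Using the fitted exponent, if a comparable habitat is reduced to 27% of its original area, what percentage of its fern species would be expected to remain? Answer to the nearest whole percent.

81%

z = ln(82/30) / ln(4472/9.895) = 1.0055 / 6.1136 = 0.1645
S_new/S_old = (A_new/A_old)^z = 0.27^0.1645 = exp(0.1645 × -1.3093) = 0.8063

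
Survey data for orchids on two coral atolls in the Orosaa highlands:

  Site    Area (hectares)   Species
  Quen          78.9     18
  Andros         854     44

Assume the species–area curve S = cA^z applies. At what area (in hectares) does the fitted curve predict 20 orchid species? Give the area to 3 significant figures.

z = ln(44/18) / ln(854/78.9) = 0.8938 / 2.3817 = 0.3753
c = 18 / 78.9^0.3753 = 18 / 5.151 = 3.494
A = (20/3.494)^(1/0.3753) ⇒ ln A = ln(5.724)/0.3753 = 4.6489
A = e^4.6489 ≈ 104.5 hectares

104 hectares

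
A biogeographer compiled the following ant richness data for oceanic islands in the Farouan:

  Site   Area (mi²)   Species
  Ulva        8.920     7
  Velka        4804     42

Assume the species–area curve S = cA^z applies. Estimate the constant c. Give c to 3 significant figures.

z = ln(S₂/S₁) / ln(A₂/A₁) = ln(42/7) / ln(4804/8.92) = 1.7918 / 6.2889 = 0.2849
c = S₁ / A₁^z = 7 / 8.92^0.2849 = 7 / 1.865 = 3.753

3.75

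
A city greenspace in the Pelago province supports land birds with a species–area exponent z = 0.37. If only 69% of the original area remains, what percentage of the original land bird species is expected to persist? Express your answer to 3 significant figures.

87.2%

S_new/S_old = (A_new/A_old)^z = 0.69^0.37
= exp(0.37 × ln 0.69) = exp(0.37 × -0.3711) = exp(-0.1373) ≈ 0.8717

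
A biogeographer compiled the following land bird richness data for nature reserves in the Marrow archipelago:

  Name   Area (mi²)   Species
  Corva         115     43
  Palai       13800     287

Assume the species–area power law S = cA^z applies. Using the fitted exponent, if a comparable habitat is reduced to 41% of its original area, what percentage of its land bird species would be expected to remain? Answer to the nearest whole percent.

z = ln(287/43) / ln(13800/115) = 1.8983 / 4.7875 = 0.3965
S_new/S_old = (A_new/A_old)^z = 0.41^0.3965 = exp(0.3965 × -0.8916) = 0.7022

70%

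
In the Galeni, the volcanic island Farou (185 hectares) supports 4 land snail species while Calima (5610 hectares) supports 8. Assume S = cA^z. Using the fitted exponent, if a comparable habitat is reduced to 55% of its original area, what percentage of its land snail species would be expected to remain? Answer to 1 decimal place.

88.6%

z = ln(8/4) / ln(5610/185) = 0.6931 / 3.4120 = 0.2032
S_new/S_old = (A_new/A_old)^z = 0.55^0.2032 = exp(0.2032 × -0.5978) = 0.8856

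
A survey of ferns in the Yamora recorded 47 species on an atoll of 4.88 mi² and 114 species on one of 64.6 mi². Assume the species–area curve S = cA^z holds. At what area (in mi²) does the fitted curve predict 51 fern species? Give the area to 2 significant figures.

z = ln(114/47) / ln(64.6/4.88) = 0.8861 / 2.5831 = 0.3430
c = 47 / 4.88^0.3430 = 47 / 1.722 = 27.29
A = (51/27.29)^(1/0.3430) ⇒ ln A = ln(1.869)/0.3430 = 1.8233
A = e^1.8233 ≈ 6.192 mi²

6.2 mi²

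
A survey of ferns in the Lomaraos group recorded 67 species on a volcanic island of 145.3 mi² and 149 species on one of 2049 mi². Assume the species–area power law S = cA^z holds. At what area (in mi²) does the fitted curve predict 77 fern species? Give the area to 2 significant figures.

z = ln(149/67) / ln(2049/145.3) = 0.7993 / 2.6463 = 0.3020
c = 67 / 145.3^0.3020 = 67 / 4.498 = 14.89
A = (77/14.89)^(1/0.3020) ⇒ ln A = ln(5.17)/0.3020 = 5.4394
A = e^5.4394 ≈ 230.3 mi²

230 mi²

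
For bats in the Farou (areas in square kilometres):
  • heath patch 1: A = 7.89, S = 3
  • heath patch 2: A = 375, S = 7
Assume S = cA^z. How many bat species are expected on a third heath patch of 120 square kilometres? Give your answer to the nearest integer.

z = ln(7/3) / ln(375/7.89) = 0.8473 / 3.8613 = 0.2194
c = 3 / 7.89^0.2194 = 3 / 1.573 = 1.907
S₃ = 1.907 × 120^0.2194 = 1.907 × 2.859 ≈ 5.451

5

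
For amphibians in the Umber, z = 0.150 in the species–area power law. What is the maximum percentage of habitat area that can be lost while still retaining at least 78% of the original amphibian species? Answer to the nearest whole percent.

Need (A_new/A_old)^0.15 = 0.78, so A_new/A_old = 0.78^(1/0.15) = 0.78^6.667
ln(A_new/A_old) = ln 0.78 / 0.15 = -0.2485 / 0.15 = -1.6564
A_new/A_old = e^-1.6564 ≈ 0.1908
Fraction that can be lost = 1 − 0.1908 = 0.8092

81%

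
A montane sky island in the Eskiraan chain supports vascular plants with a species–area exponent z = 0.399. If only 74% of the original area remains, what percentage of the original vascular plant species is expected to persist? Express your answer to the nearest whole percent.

S_new/S_old = (A_new/A_old)^z = 0.74^0.399
= exp(0.399 × ln 0.74) = exp(0.399 × -0.3011) = exp(-0.1201) ≈ 0.8868

89%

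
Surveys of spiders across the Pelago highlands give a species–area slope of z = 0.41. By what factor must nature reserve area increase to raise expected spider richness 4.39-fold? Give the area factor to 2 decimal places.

(A₂/A₁)^0.41 = 4.39, so A₂/A₁ = 4.39^(1/0.41) = 4.39^2.439
ln(A₂/A₁) = ln 4.39 / 0.41 = 1.4793 / 0.41 = 3.6081
A₂/A₁ = e^3.6081 ≈ 36.9

36.90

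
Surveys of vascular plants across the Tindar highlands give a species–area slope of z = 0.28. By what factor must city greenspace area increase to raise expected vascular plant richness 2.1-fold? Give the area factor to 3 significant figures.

14.2

(A₂/A₁)^0.28 = 2.1, so A₂/A₁ = 2.1^(1/0.28) = 2.1^3.571
ln(A₂/A₁) = ln 2.1 / 0.28 = 0.7419 / 0.28 = 2.6498
A₂/A₁ = e^2.6498 ≈ 14.15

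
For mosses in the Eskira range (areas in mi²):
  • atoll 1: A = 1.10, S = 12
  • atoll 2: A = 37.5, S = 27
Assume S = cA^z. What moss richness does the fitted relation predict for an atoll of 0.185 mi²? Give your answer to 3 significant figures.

7.97

z = ln(27/12) / ln(37.5/1.1) = 0.8109 / 3.5290 = 0.2298
c = 12 / 1.1^0.2298 = 12 / 1.022 = 11.74
S₃ = 11.74 × 0.185^0.2298 = 11.74 × 0.6786 ≈ 7.967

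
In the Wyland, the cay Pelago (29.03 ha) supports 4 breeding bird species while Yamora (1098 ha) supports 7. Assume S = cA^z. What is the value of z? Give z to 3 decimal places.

0.154

Taking logs: ln S = ln c + z ln A, so z = (ln S₂ − ln S₁)/(ln A₂ − ln A₁).
z = ln(7/4) / ln(1098/29.03) = ln(1.75) / ln(37.82) = 0.5596 / 3.6329 = 0.1540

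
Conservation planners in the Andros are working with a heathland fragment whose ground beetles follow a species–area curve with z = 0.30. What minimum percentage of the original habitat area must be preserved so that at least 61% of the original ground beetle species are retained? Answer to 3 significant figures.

19.3%

Need (A_new/A_old)^0.3 = 0.61, so A_new/A_old = 0.61^(1/0.3) = 0.61^3.333
ln(A_new/A_old) = ln 0.61 / 0.3 = -0.4943 / 0.3 = -1.6477
A_new/A_old = e^-1.6477 ≈ 0.1925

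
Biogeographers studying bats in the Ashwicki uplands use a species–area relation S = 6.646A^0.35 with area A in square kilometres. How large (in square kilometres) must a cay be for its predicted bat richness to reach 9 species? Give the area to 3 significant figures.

9 = 6.646 × A^0.35  ⇒  A^0.35 = 9/6.646 = 1.354
ln A = ln(1.354) / 0.35 = 0.3032 / 0.35 = 0.8663
A = e^0.8663 ≈ 2.378 square kilometres

2.38 square kilometres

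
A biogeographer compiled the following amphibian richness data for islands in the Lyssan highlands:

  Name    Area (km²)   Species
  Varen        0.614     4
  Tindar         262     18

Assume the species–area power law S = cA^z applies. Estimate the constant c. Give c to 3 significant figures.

z = ln(S₂/S₁) / ln(A₂/A₁) = ln(18/4) / ln(262/0.614) = 1.5041 / 6.0561 = 0.2484
c = S₁ / A₁^z = 4 / 0.614^0.2484 = 4 / 0.8859 = 4.515

4.52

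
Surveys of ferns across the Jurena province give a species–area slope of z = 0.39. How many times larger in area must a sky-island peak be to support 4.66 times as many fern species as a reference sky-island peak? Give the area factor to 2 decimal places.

(A₂/A₁)^0.39 = 4.66, so A₂/A₁ = 4.66^(1/0.39) = 4.66^2.564
ln(A₂/A₁) = ln 4.66 / 0.39 = 1.5390 / 0.39 = 3.9462
A₂/A₁ = e^3.9462 ≈ 51.74

51.74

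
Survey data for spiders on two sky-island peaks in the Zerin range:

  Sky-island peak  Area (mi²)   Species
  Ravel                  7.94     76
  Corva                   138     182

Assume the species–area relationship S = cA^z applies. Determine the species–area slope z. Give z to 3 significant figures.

Taking logs: ln S = ln c + z ln A, so z = (ln S₂ − ln S₁)/(ln A₂ − ln A₁).
z = ln(182/76) / ln(138/7.94) = ln(2.395) / ln(17.38) = 0.8733 / 2.8553 = 0.3058

0.306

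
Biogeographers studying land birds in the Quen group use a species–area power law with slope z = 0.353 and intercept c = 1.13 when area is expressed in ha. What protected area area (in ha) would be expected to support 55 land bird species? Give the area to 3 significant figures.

60200 ha

55 = 1.13 × A^0.353  ⇒  A^0.353 = 55/1.13 = 48.67
ln A = ln(48.67) / 0.353 = 3.8851 / 0.353 = 11.0060
A = e^11.0060 ≈ 60234 ha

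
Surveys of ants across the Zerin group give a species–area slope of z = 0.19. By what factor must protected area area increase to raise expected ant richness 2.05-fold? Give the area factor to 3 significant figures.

43.7

(A₂/A₁)^0.19 = 2.05, so A₂/A₁ = 2.05^(1/0.19) = 2.05^5.263
ln(A₂/A₁) = ln 2.05 / 0.19 = 0.7178 / 0.19 = 3.7781
A₂/A₁ = e^3.7781 ≈ 43.73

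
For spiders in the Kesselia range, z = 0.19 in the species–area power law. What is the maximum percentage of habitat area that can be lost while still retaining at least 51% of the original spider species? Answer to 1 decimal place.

97.1%

Need (A_new/A_old)^0.19 = 0.51, so A_new/A_old = 0.51^(1/0.19) = 0.51^5.263
ln(A_new/A_old) = ln 0.51 / 0.19 = -0.6733 / 0.19 = -3.5439
A_new/A_old = e^-3.5439 ≈ 0.0289
Fraction that can be lost = 1 − 0.0289 = 0.9711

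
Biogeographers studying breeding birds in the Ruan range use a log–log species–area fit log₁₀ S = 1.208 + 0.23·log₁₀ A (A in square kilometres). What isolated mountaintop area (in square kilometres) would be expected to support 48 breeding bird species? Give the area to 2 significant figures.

48 = 16.14 × A^0.23  ⇒  A^0.23 = 48/16.14 = 2.973
ln A = ln(2.973) / 0.23 = 1.0897 / 0.23 = 4.7377
A = e^4.7377 ≈ 114.2 square kilometres

110 square kilometres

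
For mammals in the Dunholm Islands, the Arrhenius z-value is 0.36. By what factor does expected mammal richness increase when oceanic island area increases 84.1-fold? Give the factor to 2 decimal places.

S₂/S₁ = (A₂/A₁)^z = 84.1^0.36
ln(S₂/S₁) = 0.36 × ln 84.1 = 0.36 × 4.4320 = 1.5955
S₂/S₁ = e^1.5955 ≈ 4.931

4.93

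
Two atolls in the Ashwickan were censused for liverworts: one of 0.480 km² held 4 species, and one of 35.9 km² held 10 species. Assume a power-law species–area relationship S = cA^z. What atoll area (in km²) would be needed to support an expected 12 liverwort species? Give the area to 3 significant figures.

84.7 km²

z = ln(10/4) / ln(35.9/0.48) = 0.9163 / 4.3147 = 0.2124
c = 4 / 0.48^0.2124 = 4 / 0.8557 = 4.675
A = (12/4.675)^(1/0.2124) ⇒ ln A = ln(2.567)/0.2124 = 4.4393
A = e^4.4393 ≈ 84.71 km²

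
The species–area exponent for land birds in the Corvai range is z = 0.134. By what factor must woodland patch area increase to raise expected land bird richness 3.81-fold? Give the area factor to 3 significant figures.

(A₂/A₁)^0.134 = 3.81, so A₂/A₁ = 3.81^(1/0.134) = 3.81^7.463
ln(A₂/A₁) = ln 3.81 / 0.134 = 1.3376 / 0.134 = 9.9823
A₂/A₁ = e^9.9823 ≈ 21640

21600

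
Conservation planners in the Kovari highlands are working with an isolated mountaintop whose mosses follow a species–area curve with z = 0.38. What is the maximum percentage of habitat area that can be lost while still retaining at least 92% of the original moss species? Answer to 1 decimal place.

Need (A_new/A_old)^0.38 = 0.92, so A_new/A_old = 0.92^(1/0.38) = 0.92^2.632
ln(A_new/A_old) = ln 0.92 / 0.38 = -0.0834 / 0.38 = -0.2194
A_new/A_old = e^-0.2194 ≈ 0.803
Fraction that can be lost = 1 − 0.803 = 0.197

19.7%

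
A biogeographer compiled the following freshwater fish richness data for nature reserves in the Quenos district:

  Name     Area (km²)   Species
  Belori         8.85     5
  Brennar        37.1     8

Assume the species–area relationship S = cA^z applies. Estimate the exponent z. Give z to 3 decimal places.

0.328

Taking logs: ln S = ln c + z ln A, so z = (ln S₂ − ln S₁)/(ln A₂ − ln A₁).
z = ln(8/5) / ln(37.1/8.85) = ln(1.6) / ln(4.192) = 0.4700 / 1.4332 = 0.3279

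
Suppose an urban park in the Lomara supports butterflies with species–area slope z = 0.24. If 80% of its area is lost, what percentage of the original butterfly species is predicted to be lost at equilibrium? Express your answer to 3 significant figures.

S_new/S_old = (A_new/A_old)^z = 0.2^0.24
= exp(0.24 × ln 0.2) = exp(0.24 × -1.6094) = exp(-0.3863) ≈ 0.6796
Fraction lost = 1 − 0.6796 = 0.3204

32.0%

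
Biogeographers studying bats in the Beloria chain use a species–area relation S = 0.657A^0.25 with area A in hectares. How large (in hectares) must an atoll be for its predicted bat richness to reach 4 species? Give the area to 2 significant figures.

4 = 0.657 × A^0.25  ⇒  A^0.25 = 4/0.657 = 6.088
ln A = ln(6.088) / 0.25 = 1.8064 / 0.25 = 7.2255
A = e^7.2255 ≈ 1374 hectares

1400 hectares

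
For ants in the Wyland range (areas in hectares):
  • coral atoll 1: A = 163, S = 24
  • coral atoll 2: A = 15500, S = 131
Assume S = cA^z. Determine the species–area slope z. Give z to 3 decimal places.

0.373

Taking logs: ln S = ln c + z ln A, so z = (ln S₂ − ln S₁)/(ln A₂ − ln A₁).
z = ln(131/24) / ln(15500/163) = ln(5.458) / ln(95.09) = 1.6971 / 4.5548 = 0.3726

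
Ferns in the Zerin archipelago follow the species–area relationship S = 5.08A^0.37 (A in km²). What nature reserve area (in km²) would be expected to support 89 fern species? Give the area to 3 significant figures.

89 = 5.08 × A^0.37  ⇒  A^0.37 = 89/5.08 = 17.52
ln A = ln(17.52) / 0.37 = 2.8633 / 0.37 = 7.7387
A = e^7.7387 ≈ 2296 km²

2300 km²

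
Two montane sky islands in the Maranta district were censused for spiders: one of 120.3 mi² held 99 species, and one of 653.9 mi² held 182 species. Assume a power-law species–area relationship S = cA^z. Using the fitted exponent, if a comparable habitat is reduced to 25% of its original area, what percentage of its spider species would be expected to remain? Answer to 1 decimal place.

z = ln(182/99) / ln(653.9/120.3) = 0.6089 / 1.6930 = 0.3597
S_new/S_old = (A_new/A_old)^z = 0.25^0.3597 = exp(0.3597 × -1.3863) = 0.6074

60.7%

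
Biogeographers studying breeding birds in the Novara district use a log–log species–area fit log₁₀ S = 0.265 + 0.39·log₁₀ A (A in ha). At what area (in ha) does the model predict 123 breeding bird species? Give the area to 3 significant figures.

123 = 1.841 × A^0.39  ⇒  A^0.39 = 123/1.841 = 66.82
ln A = ln(66.82) / 0.39 = 4.2020 / 0.39 = 10.7744
A = e^10.7744 ≈ 47780 ha

47800 ha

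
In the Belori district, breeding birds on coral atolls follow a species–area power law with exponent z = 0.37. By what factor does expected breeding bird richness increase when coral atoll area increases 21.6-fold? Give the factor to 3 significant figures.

3.12

S₂/S₁ = (A₂/A₁)^z = 21.6^0.37
ln(S₂/S₁) = 0.37 × ln 21.6 = 0.37 × 3.0727 = 1.1369
S₂/S₁ = e^1.1369 ≈ 3.117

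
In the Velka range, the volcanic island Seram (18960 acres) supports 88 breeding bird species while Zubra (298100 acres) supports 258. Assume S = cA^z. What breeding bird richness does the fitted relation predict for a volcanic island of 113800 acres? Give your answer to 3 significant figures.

177

z = ln(258/88) / ln(298100/18960) = 1.0756 / 2.7551 = 0.3904
c = 88 / 18960^0.3904 = 88 / 46.79 = 1.881
S₃ = 1.881 × 113800^0.3904 = 1.881 × 94.18 ≈ 177.2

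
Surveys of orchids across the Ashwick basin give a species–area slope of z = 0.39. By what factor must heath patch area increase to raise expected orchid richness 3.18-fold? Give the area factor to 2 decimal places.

(A₂/A₁)^0.39 = 3.18, so A₂/A₁ = 3.18^(1/0.39) = 3.18^2.564
ln(A₂/A₁) = ln 3.18 / 0.39 = 1.1569 / 0.39 = 2.9664
A₂/A₁ = e^2.9664 ≈ 19.42

19.42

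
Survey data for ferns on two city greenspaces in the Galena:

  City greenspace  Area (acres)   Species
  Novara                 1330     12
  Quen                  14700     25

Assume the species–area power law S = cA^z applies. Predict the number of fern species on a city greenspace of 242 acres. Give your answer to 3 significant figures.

z = ln(25/12) / ln(14700/1330) = 0.7340 / 2.4027 = 0.3055
c = 12 / 1330^0.3055 = 12 / 9.001 = 1.333
S₃ = 1.333 × 242^0.3055 = 1.333 × 5.348 ≈ 7.13

7.13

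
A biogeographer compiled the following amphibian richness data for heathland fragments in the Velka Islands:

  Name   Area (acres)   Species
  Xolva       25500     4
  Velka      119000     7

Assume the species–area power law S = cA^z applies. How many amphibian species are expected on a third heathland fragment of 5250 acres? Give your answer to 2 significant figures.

2.3

z = ln(7/4) / ln(119000/25500) = 0.5596 / 1.5404 = 0.3633
c = 4 / 25500^0.3633 = 4 / 39.89 = 0.1003
S₃ = 0.1003 × 5250^0.3633 = 0.1003 × 22.46 ≈ 2.253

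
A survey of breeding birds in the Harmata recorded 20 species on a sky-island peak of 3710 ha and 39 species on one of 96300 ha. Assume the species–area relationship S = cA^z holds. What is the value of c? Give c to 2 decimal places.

3.71

z = ln(S₂/S₁) / ln(A₂/A₁) = ln(39/20) / ln(96300/3710) = 0.6678 / 3.2564 = 0.2051
c = S₁ / A₁^z = 20 / 3710^0.2051 = 20 / 5.395 = 3.707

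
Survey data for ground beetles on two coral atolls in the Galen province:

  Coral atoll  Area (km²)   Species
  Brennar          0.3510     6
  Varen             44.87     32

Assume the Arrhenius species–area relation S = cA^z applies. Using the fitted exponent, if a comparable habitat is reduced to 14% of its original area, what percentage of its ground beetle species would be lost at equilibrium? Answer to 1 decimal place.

z = ln(32/6) / ln(44.87/0.351) = 1.6740 / 4.8507 = 0.3451
S_new/S_old = (A_new/A_old)^z = 0.14^0.3451 = exp(0.3451 × -1.9661) = 0.5074
Fraction lost = 1 − 0.5074 = 0.4926

49.3%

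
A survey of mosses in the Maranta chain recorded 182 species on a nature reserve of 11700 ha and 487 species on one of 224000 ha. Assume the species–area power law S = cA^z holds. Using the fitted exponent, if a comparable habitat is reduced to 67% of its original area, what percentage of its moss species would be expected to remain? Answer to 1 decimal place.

z = ln(487/182) / ln(224000/11700) = 0.9843 / 2.9521 = 0.3334
S_new/S_old = (A_new/A_old)^z = 0.67^0.3334 = exp(0.3334 × -0.4005) = 0.875

87.5%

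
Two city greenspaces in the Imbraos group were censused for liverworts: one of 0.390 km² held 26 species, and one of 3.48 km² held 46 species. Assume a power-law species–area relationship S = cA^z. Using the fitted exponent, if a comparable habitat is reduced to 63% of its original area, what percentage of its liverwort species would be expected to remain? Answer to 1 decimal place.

z = ln(46/26) / ln(3.48/0.39) = 0.5705 / 2.1886 = 0.2607
S_new/S_old = (A_new/A_old)^z = 0.63^0.2607 = exp(0.2607 × -0.4620) = 0.8865

88.7%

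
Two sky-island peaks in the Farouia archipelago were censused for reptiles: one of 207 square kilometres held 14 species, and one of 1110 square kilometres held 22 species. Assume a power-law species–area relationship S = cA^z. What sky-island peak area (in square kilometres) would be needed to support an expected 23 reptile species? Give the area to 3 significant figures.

1310 square kilometres

z = ln(22/14) / ln(1110/207) = 0.4520 / 1.6794 = 0.2691
c = 14 / 207^0.2691 = 14 / 4.201 = 3.333
A = (23/3.333)^(1/0.2691) ⇒ ln A = ln(6.901)/0.2691 = 7.1773
A = e^7.1773 ≈ 1309 square kilometres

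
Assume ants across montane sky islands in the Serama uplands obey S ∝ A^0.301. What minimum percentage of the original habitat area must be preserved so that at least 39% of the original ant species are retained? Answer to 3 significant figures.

Need (A_new/A_old)^0.301 = 0.39, so A_new/A_old = 0.39^(1/0.301) = 0.39^3.322
ln(A_new/A_old) = ln 0.39 / 0.301 = -0.9416 / 0.301 = -3.1283
A_new/A_old = e^-3.1283 ≈ 0.04379

4.38%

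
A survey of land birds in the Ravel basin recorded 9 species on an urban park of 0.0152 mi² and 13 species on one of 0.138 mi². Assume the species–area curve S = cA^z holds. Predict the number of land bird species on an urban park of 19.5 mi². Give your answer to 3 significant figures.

29.7

z = ln(13/9) / ln(0.138/0.0152) = 0.3677 / 2.2060 = 0.1667
c = 9 / 0.0152^0.1667 = 9 / 0.4976 = 18.09
S₃ = 18.09 × 19.5^0.1667 = 18.09 × 1.641 ≈ 29.67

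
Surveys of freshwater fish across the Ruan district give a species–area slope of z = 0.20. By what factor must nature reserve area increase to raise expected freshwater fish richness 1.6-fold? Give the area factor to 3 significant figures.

10.5

(A₂/A₁)^0.2 = 1.6, so A₂/A₁ = 1.6^(1/0.2) = 1.6^5
ln(A₂/A₁) = ln 1.6 / 0.2 = 0.4700 / 0.2 = 2.3500
A₂/A₁ = e^2.3500 ≈ 10.49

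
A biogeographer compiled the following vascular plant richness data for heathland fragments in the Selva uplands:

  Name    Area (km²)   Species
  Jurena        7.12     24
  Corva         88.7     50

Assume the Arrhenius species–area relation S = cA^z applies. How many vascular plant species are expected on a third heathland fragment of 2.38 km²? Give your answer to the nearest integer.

17

z = ln(50/24) / ln(88.7/7.12) = 0.7340 / 2.5224 = 0.2910
c = 24 / 7.12^0.2910 = 24 / 1.77 = 13.56
S₃ = 13.56 × 2.38^0.2910 = 13.56 × 1.287 ≈ 17.45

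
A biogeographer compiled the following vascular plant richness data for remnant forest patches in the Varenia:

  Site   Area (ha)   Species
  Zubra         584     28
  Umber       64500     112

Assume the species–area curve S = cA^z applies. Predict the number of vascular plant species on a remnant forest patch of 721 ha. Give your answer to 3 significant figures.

z = ln(112/28) / ln(64500/584) = 1.3863 / 4.7045 = 0.2947
c = 28 / 584^0.2947 = 28 / 6.534 = 4.285
S₃ = 4.285 × 721^0.2947 = 4.285 × 6.953 ≈ 29.79

29.8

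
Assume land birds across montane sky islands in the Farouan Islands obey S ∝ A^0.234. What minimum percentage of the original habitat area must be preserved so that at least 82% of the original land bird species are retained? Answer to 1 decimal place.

42.8%

Need (A_new/A_old)^0.234 = 0.82, so A_new/A_old = 0.82^(1/0.234) = 0.82^4.274
ln(A_new/A_old) = ln 0.82 / 0.234 = -0.1985 / 0.234 = -0.8481
A_new/A_old = e^-0.8481 ≈ 0.4282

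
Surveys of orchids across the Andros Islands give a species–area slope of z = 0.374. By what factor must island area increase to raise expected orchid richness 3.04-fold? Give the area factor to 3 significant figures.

19.5

(A₂/A₁)^0.374 = 3.04, so A₂/A₁ = 3.04^(1/0.374) = 3.04^2.674
ln(A₂/A₁) = ln 3.04 / 0.374 = 1.1119 / 0.374 = 2.9729
A₂/A₁ = e^2.9729 ≈ 19.55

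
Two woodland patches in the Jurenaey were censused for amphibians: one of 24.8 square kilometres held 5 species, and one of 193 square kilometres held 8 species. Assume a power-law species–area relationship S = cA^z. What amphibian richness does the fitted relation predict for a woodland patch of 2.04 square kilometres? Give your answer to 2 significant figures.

2.8

z = ln(8/5) / ln(193/24.8) = 0.4700 / 2.0518 = 0.2291
c = 5 / 24.8^0.2291 = 5 / 2.086 = 2.396
S₃ = 2.396 × 2.04^0.2291 = 2.396 × 1.177 ≈ 2.821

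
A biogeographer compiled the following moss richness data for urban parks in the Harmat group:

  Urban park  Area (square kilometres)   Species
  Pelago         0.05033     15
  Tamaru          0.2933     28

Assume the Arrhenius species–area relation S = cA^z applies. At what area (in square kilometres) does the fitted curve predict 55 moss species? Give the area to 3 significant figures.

z = ln(28/15) / ln(0.2933/0.05033) = 0.6242 / 1.7626 = 0.3541
c = 15 / 0.05033^0.3541 = 15 / 0.347 = 43.23
A = (55/43.23)^(1/0.3541) ⇒ ln A = ln(1.272)/0.3541 = 0.6800
A = e^0.6800 ≈ 1.974 square kilometres

1.97 square kilometres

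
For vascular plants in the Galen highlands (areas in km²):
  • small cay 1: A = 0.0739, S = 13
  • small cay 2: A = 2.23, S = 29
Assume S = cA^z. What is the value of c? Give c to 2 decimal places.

z = ln(S₂/S₁) / ln(A₂/A₁) = ln(29/13) / ln(2.23/0.0739) = 0.8023 / 3.4070 = 0.2355
c = S₁ / A₁^z = 13 / 0.0739^0.2355 = 13 / 0.5415 = 24.01

24.01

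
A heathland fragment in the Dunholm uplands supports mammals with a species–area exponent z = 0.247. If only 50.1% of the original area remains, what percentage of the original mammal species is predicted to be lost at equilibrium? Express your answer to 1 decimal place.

S_new/S_old = (A_new/A_old)^z = 0.501^0.247
= exp(0.247 × ln 0.501) = exp(0.247 × -0.6911) = exp(-0.1707) ≈ 0.8431
Fraction lost = 1 − 0.8431 = 0.1569

15.7%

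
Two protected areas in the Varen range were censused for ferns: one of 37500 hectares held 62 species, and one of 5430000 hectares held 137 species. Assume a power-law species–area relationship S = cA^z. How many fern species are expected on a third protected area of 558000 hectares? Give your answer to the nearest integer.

95

z = ln(137/62) / ln(5430000/37500) = 0.7928 / 4.9754 = 0.1594
c = 62 / 37500^0.1594 = 62 / 5.357 = 11.57
S₃ = 11.57 × 558000^0.1594 = 11.57 × 8.237 ≈ 95.33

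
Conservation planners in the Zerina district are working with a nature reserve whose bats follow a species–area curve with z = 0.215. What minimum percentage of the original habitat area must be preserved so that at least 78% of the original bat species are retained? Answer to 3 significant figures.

Need (A_new/A_old)^0.215 = 0.78, so A_new/A_old = 0.78^(1/0.215) = 0.78^4.651
ln(A_new/A_old) = ln 0.78 / 0.215 = -0.2485 / 0.215 = -1.1556
A_new/A_old = e^-1.1556 ≈ 0.3149

31.5%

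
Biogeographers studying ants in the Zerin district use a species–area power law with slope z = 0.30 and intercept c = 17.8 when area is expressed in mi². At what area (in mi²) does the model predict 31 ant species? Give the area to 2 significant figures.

31 = 17.8 × A^0.3  ⇒  A^0.3 = 31/17.8 = 1.742
ln A = ln(1.742) / 0.3 = 0.5548 / 0.3 = 1.8493
A = e^1.8493 ≈ 6.355 mi²

6.4 mi²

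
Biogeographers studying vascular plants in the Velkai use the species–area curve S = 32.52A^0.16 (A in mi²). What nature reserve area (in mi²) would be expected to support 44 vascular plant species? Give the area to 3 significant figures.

44 = 32.52 × A^0.16  ⇒  A^0.16 = 44/32.52 = 1.353
ln A = ln(1.353) / 0.16 = 0.3023 / 0.16 = 1.8896
A = e^1.8896 ≈ 6.617 mi²

6.62 mi²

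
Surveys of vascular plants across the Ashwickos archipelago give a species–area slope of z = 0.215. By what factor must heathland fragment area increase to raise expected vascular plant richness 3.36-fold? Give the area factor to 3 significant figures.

281

(A₂/A₁)^0.215 = 3.36, so A₂/A₁ = 3.36^(1/0.215) = 3.36^4.651
ln(A₂/A₁) = ln 3.36 / 0.215 = 1.2119 / 0.215 = 5.6369
A₂/A₁ = e^5.6369 ≈ 280.6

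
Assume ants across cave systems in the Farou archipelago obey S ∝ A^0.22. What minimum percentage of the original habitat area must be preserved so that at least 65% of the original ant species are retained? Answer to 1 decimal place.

14.1%

Need (A_new/A_old)^0.22 = 0.65, so A_new/A_old = 0.65^(1/0.22) = 0.65^4.545
ln(A_new/A_old) = ln 0.65 / 0.22 = -0.4308 / 0.22 = -1.9581
A_new/A_old = e^-1.9581 ≈ 0.1411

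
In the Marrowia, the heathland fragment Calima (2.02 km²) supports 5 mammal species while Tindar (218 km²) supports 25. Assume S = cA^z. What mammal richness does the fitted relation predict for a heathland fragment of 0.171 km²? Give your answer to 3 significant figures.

2.14

z = ln(25/5) / ln(218/2.02) = 1.6094 / 4.6814 = 0.3438
c = 5 / 2.02^0.3438 = 5 / 1.273 = 3.926
S₃ = 3.926 × 0.171^0.3438 = 3.926 × 0.5449 ≈ 2.139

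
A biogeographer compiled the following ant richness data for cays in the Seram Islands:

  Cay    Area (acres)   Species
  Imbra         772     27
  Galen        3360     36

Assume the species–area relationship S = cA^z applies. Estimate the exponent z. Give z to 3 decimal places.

0.196

Taking logs: ln S = ln c + z ln A, so z = (ln S₂ − ln S₁)/(ln A₂ − ln A₁).
z = ln(36/27) / ln(3360/772) = ln(1.333) / ln(4.352) = 0.2877 / 1.4707 = 0.1956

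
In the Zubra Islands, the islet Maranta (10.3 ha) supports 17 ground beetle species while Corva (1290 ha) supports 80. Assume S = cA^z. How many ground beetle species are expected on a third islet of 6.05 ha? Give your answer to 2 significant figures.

14

z = ln(80/17) / ln(1290/10.3) = 1.5488 / 4.8303 = 0.3206
c = 17 / 10.3^0.3206 = 17 / 2.112 = 8.048
S₃ = 8.048 × 6.05^0.3206 = 8.048 × 1.781 ≈ 14.33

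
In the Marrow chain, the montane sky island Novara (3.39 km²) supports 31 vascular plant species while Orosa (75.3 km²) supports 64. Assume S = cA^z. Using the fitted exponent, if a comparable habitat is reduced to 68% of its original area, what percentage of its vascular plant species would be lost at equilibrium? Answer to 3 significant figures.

z = ln(64/31) / ln(75.3/3.39) = 0.7249 / 3.1007 = 0.2338
S_new/S_old = (A_new/A_old)^z = 0.68^0.2338 = exp(0.2338 × -0.3857) = 0.9138
Fraction lost = 1 − 0.9138 = 0.08622

8.62%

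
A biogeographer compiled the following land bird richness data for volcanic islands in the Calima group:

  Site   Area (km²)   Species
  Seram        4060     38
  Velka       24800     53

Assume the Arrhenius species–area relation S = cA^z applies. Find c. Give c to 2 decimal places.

z = ln(S₂/S₁) / ln(A₂/A₁) = ln(53/38) / ln(24800/4060) = 0.3327 / 1.8097 = 0.1838
c = S₁ / A₁^z = 38 / 4060^0.1838 = 38 / 4.607 = 8.248

8.25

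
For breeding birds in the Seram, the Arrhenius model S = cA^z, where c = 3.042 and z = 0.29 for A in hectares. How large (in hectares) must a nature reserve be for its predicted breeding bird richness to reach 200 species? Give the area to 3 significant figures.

1860000 hectares

200 = 3.042 × A^0.29  ⇒  A^0.29 = 200/3.042 = 65.75
ln A = ln(65.75) / 0.29 = 4.1858 / 0.29 = 14.4338
A = e^14.4338 ≈ 1855752 hectares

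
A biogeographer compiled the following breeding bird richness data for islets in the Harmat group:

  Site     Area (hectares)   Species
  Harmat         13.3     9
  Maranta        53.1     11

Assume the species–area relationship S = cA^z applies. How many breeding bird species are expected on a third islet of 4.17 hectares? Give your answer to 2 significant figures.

z = ln(11/9) / ln(53.1/13.3) = 0.2007 / 1.3844 = 0.1450
c = 9 / 13.3^0.1450 = 9 / 1.455 = 6.185
S₃ = 6.185 × 4.17^0.1450 = 6.185 × 1.23 ≈ 7.607

7.6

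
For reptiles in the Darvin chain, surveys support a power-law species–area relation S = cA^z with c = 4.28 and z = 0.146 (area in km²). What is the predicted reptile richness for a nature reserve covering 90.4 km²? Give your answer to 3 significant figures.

S = 4.28 × 90.4^0.146
ln S = ln 4.28 + 0.146 × ln 90.4 = 1.4540 + 0.146 × 4.5042 = 2.1116
S = e^2.1116 ≈ 8.261

8.26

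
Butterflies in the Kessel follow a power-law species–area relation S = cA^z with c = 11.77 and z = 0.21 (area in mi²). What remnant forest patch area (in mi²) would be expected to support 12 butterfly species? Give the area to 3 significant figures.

1.10 mi²

12 = 11.77 × A^0.21  ⇒  A^0.21 = 12/11.77 = 1.02
ln A = ln(1.02) / 0.21 = 0.0194 / 0.21 = 0.0922
A = e^0.0922 ≈ 1.097 mi²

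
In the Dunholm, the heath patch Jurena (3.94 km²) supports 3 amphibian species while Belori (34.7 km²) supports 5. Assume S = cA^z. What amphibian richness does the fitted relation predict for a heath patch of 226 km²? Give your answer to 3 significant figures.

z = ln(5/3) / ln(34.7/3.94) = 0.5108 / 2.1756 = 0.2348
c = 3 / 3.94^0.2348 = 3 / 1.38 = 2.174
S₃ = 2.174 × 226^0.2348 = 2.174 × 3.571 ≈ 7.763

7.76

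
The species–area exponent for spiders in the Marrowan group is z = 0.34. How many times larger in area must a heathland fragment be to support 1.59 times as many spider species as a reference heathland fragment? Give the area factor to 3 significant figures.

3.91

(A₂/A₁)^0.34 = 1.59, so A₂/A₁ = 1.59^(1/0.34) = 1.59^2.941
ln(A₂/A₁) = ln 1.59 / 0.34 = 0.4637 / 0.34 = 1.3639
A₂/A₁ = e^1.3639 ≈ 3.912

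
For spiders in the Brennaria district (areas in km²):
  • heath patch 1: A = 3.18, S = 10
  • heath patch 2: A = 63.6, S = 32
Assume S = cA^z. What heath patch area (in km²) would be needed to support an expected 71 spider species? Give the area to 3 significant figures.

z = ln(32/10) / ln(63.6/3.18) = 1.1632 / 2.9957 = 0.3883
c = 10 / 3.18^0.3883 = 10 / 1.567 = 6.382
A = (71/6.382)^(1/0.3883) ⇒ ln A = ln(11.13)/0.3883 = 6.2052
A = e^6.2052 ≈ 495.3 km²

495 km²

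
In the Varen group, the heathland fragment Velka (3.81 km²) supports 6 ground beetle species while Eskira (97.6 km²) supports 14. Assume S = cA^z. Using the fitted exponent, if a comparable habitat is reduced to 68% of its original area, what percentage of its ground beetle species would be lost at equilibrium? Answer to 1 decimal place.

9.6%

z = ln(14/6) / ln(97.6/3.81) = 0.8473 / 3.2432 = 0.2612
S_new/S_old = (A_new/A_old)^z = 0.68^0.2612 = exp(0.2612 × -0.3857) = 0.9042
Fraction lost = 1 − 0.9042 = 0.09584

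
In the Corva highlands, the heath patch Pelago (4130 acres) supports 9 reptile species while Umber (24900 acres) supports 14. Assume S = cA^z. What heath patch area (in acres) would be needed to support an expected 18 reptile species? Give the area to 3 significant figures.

z = ln(14/9) / ln(24900/4130) = 0.4418 / 1.7966 = 0.2459
c = 9 / 4130^0.2459 = 9 / 7.749 = 1.161
A = (18/1.161)^(1/0.2459) ⇒ ln A = ln(15.5)/0.2459 = 11.1445
A = e^11.1445 ≈ 69184 acres

69200 acres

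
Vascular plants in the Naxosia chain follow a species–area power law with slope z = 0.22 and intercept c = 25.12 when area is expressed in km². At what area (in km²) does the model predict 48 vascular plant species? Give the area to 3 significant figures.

19.0 km²

48 = 25.12 × A^0.22  ⇒  A^0.22 = 48/25.12 = 1.911
ln A = ln(1.911) / 0.22 = 0.6475 / 0.22 = 2.9433
A = e^2.9433 ≈ 18.98 km²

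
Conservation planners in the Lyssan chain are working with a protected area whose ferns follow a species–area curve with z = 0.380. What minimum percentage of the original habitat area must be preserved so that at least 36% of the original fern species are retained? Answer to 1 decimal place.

Need (A_new/A_old)^0.38 = 0.36, so A_new/A_old = 0.36^(1/0.38) = 0.36^2.632
ln(A_new/A_old) = ln 0.36 / 0.38 = -1.0217 / 0.38 = -2.6886
A_new/A_old = e^-2.6886 ≈ 0.06798

6.8%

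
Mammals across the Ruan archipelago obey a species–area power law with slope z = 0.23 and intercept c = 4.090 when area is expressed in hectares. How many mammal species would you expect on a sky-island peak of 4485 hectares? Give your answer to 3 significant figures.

28.3

S = 4.09 × 4485^0.23 = 4.09 × 6.917 ≈ 28.29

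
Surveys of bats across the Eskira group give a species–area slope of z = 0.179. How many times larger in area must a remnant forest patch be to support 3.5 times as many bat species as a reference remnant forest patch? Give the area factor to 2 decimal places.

(A₂/A₁)^0.179 = 3.5, so A₂/A₁ = 3.5^(1/0.179) = 3.5^5.587
ln(A₂/A₁) = ln 3.5 / 0.179 = 1.2528 / 0.179 = 6.9987
A₂/A₁ = e^6.9987 ≈ 1095

1095.18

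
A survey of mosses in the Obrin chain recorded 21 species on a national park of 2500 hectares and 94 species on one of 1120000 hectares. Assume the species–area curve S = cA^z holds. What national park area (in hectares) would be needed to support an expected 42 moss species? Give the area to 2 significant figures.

z = ln(94/21) / ln(1120000/2500) = 1.4988 / 6.1048 = 0.2455
c = 21 / 2500^0.2455 = 21 / 6.827 = 3.076
A = (42/3.076)^(1/0.2455) ⇒ ln A = ln(13.65)/0.2455 = 10.6474
A = e^10.6474 ≈ 42082 hectares

42000 hectares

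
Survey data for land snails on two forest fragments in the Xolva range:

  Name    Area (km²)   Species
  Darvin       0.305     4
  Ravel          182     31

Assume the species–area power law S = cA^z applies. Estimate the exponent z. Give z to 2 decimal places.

Taking logs: ln S = ln c + z ln A, so z = (ln S₂ − ln S₁)/(ln A₂ − ln A₁).
z = ln(31/4) / ln(182/0.305) = ln(7.75) / ln(596.7) = 2.0477 / 6.3915 = 0.3204

0.32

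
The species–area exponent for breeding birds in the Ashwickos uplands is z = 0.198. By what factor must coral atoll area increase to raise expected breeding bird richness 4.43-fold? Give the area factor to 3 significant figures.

(A₂/A₁)^0.198 = 4.43, so A₂/A₁ = 4.43^(1/0.198) = 4.43^5.051
ln(A₂/A₁) = ln 4.43 / 0.198 = 1.4884 / 0.198 = 7.5172
A₂/A₁ = e^7.5172 ≈ 1839

1840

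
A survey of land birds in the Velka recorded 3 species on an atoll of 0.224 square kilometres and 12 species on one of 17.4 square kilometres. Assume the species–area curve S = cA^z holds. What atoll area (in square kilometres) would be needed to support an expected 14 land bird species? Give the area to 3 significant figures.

28.2 square kilometres

z = ln(12/3) / ln(17.4/0.224) = 1.3863 / 4.3526 = 0.3185
c = 3 / 0.224^0.3185 = 3 / 0.6209 = 4.831
A = (14/4.831)^(1/0.3185) ⇒ ln A = ln(2.898)/0.3185 = 3.3405
A = e^3.3405 ≈ 28.23 square kilometres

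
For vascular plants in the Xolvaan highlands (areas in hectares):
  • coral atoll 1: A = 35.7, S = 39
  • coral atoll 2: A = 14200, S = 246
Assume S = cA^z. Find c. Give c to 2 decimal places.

z = ln(S₂/S₁) / ln(A₂/A₁) = ln(246/39) / ln(14200/35.7) = 1.8418 / 5.9858 = 0.3077
c = S₁ / A₁^z = 39 / 35.7^0.3077 = 39 / 3.004 = 12.98

12.98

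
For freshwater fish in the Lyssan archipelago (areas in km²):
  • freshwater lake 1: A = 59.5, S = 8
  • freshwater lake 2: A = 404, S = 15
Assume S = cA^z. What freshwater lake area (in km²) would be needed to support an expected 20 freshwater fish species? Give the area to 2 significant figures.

970 km²

z = ln(15/8) / ln(404/59.5) = 0.6286 / 1.9154 = 0.3282
c = 8 / 59.5^0.3282 = 8 / 3.823 = 2.093
A = (20/2.093)^(1/0.3282) ⇒ ln A = ln(9.557)/0.3282 = 6.8780
A = e^6.8780 ≈ 970.7 km²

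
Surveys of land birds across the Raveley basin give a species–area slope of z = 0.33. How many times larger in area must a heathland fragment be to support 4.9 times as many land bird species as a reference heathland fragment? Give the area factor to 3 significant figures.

123

(A₂/A₁)^0.33 = 4.9, so A₂/A₁ = 4.9^(1/0.33) = 4.9^3.03
ln(A₂/A₁) = ln 4.9 / 0.33 = 1.5892 / 0.33 = 4.8159
A₂/A₁ = e^4.8159 ≈ 123.5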